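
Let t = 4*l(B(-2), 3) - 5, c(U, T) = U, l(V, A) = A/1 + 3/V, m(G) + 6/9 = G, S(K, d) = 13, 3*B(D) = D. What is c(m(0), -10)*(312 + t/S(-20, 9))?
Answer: -8090/39 ≈ -207.44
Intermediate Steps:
B(D) = D/3
m(G) = -⅔ + G
l(V, A) = A + 3/V (l(V, A) = A*1 + 3/V = A + 3/V)
t = -11 (t = 4*(3 + 3/(((⅓)*(-2)))) - 5 = 4*(3 + 3/(-⅔)) - 5 = 4*(3 + 3*(-3/2)) - 5 = 4*(3 - 9/2) - 5 = 4*(-3/2) - 5 = -6 - 5 = -11)
c(m(0), -10)*(312 + t/S(-20, 9)) = (-⅔ + 0)*(312 - 11/13) = -2*(312 - 11*1/13)/3 = -2*(312 - 11/13)/3 = -⅔*4045/13 = -8090/39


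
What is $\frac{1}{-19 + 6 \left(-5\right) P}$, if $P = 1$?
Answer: $- \frac{1}{49} \approx -0.020408$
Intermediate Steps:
$\frac{1}{-19 + 6 \left(-5\right) P} = \frac{1}{-19 + 6 \left(-5\right) 1} = \frac{1}{-19 - 30} = \frac{1}{-49} = - \frac{1}{49}$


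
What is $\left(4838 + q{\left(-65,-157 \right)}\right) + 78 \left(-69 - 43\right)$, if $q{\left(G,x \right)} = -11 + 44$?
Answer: $-3865$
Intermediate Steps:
$q{\left(G,x \right)} = 33$
$\left(4838 + q{\left(-65,-157 \right)}\right) + 78 \left(-69 - 43\right) = \left(4838 + 33\right) + 78 \left(-69 - 43\right) = 4871 + 78 \left(-112\right) = 4871 - 8736 = -3865$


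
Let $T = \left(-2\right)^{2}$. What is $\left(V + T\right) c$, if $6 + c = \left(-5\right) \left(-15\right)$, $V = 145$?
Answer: $10281$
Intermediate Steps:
$T = 4$
$c = 69$ ($c = -6 - -75 = -6 + 75 = 69$)
$\left(V + T\right) c = \left(145 + 4\right) 69 = 149 \cdot 69 = 10281$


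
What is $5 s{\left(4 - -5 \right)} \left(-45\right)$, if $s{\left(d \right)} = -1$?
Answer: $225$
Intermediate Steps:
$5 s{\left(4 - -5 \right)} \left(-45\right) = 5 \left(-1\right) \left(-45\right) = \left(-5\right) \left(-45\right) = 225$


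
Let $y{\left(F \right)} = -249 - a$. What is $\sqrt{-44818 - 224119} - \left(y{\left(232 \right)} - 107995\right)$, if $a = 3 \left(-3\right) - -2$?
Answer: $108237 + i \sqrt{268937} \approx 1.0824 \cdot 10^{5} + 518.59 i$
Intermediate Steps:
$a = -7$ ($a = -9 + \left(-2 + 4\right) = -9 + 2 = -7$)
$y{\left(F \right)} = -242$ ($y{\left(F \right)} = -249 - -7 = -249 + 7 = -242$)
$\sqrt{-44818 - 224119} - \left(y{\left(232 \right)} - 107995\right) = \sqrt{-44818 - 224119} - \left(-242 - 107995\right) = \sqrt{-268937} - \left(-242 - 107995\right) = i \sqrt{268937} - -108237 = i \sqrt{268937} + 108237 = 108237 + i \sqrt{268937}$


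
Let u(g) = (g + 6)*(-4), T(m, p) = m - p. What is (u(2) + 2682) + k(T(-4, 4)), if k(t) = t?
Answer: 2642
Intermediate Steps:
u(g) = -24 - 4*g (u(g) = (6 + g)*(-4) = -24 - 4*g)
(u(2) + 2682) + k(T(-4, 4)) = ((-24 - 4*2) + 2682) + (-4 - 1*4) = ((-24 - 8) + 2682) + (-4 - 4) = (-32 + 2682) - 8 = 2650 - 8 = 2642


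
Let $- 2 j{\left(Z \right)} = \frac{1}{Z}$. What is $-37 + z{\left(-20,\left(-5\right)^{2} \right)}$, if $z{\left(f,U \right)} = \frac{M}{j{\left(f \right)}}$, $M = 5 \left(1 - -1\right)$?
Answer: $363$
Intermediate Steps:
$j{\left(Z \right)} = - \frac{1}{2 Z}$
$M = 10$ ($M = 5 \left(1 + \left(-4 + 5\right)\right) = 5 \left(1 + 1\right) = 5 \cdot 2 = 10$)
$z{\left(f,U \right)} = - 20 f$ ($z{\left(f,U \right)} = \frac{10}{\left(- \frac{1}{2}\right) \frac{1}{f}} = 10 \left(- 2 f\right) = - 20 f$)
$-37 + z{\left(-20,\left(-5\right)^{2} \right)} = -37 - -400 = -37 + 400 = 363$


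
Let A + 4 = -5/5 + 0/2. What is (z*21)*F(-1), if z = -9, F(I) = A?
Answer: 945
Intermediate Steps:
A = -5 (A = -4 + (-5/5 + 0/2) = -4 + (-5*⅕ + 0*(½)) = -4 + (-1 + 0) = -4 - 1 = -5)
F(I) = -5
(z*21)*F(-1) = -9*21*(-5) = -189*(-5) = 945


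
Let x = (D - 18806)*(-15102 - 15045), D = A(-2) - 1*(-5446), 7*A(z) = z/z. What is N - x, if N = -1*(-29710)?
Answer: -2819109323/7 ≈ -4.0273e+8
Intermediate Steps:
A(z) = ⅐ (A(z) = (z/z)/7 = (⅐)*1 = ⅐)
N = 29710
D = 38123/7 (D = ⅐ - 1*(-5446) = ⅐ + 5446 = 38123/7 ≈ 5446.1)
x = 2819317293/7 (x = (38123/7 - 18806)*(-15102 - 15045) = -93519/7*(-30147) = 2819317293/7 ≈ 4.0276e+8)
N - x = 29710 - 1*2819317293/7 = 29710 - 2819317293/7 = -2819109323/7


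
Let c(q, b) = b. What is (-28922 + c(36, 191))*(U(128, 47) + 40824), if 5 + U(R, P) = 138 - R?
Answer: -1173057999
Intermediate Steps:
U(R, P) = 133 - R (U(R, P) = -5 + (138 - R) = 133 - R)
(-28922 + c(36, 191))*(U(128, 47) + 40824) = (-28922 + 191)*((133 - 1*128) + 40824) = -28731*((133 - 128) + 40824) = -28731*(5 + 40824) = -28731*40829 = -1173057999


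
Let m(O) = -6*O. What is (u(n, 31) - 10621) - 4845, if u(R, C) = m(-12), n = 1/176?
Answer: -15394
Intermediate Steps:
n = 1/176 ≈ 0.0056818
u(R, C) = 72 (u(R, C) = -6*(-12) = 72)
(u(n, 31) - 10621) - 4845 = (72 - 10621) - 4845 = -10549 - 4845 = -15394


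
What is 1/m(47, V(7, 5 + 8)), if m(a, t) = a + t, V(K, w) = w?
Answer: 1/60 ≈ 0.016667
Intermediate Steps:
1/m(47, V(7, 5 + 8)) = 1/(47 + (5 + 8)) = 1/(47 + 13) = 1/60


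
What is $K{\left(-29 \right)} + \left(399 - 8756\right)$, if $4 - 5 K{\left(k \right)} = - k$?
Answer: $-8362$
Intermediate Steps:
$K{\left(k \right)} = \frac{4}{5} + \frac{k}{5}$ ($K{\left(k \right)} = \frac{4}{5} - \frac{\left(-1\right) k}{5} = \frac{4}{5} + \frac{k}{5}$)
$K{\left(-29 \right)} + \left(399 - 8756\right) = \left(\frac{4}{5} + \frac{1}{5} \left(-29\right)\right) + \left(399 - 8756\right) = \left(\frac{4}{5} - \frac{29}{5}\right) + \left(399 - 8756\right) = -5 - 8357 = -8362$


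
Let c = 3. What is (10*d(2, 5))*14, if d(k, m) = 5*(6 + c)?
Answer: 6300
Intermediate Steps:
d(k, m) = 45 (d(k, m) = 5*(6 + 3) = 5*9 = 45)
(10*d(2, 5))*14 = (10*45)*14 = 450*14 = 6300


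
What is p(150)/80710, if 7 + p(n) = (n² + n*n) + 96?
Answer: 45089/80710 ≈ 0.55865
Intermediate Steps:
p(n) = 89 + 2*n² (p(n) = -7 + ((n² + n*n) + 96) = -7 + ((n² + n²) + 96) = -7 + (2*n² + 96) = -7 + (96 + 2*n²) = 89 + 2*n²)
p(150)/80710 = (89 + 2*150²)/80710 = (89 + 2*22500)*(1/80710) = (89 + 45000)*(1/80710) = 45089*(1/80710) = 45089/80710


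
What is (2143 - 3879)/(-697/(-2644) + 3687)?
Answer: -4589984/9749125 ≈ -0.47081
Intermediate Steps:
(2143 - 3879)/(-697/(-2644) + 3687) = -1736/(-697*(-1/2644) + 3687) = -1736/(697/2644 + 3687) = -1736/9749125/2644 = -1736*2644/9749125 = -4589984/9749125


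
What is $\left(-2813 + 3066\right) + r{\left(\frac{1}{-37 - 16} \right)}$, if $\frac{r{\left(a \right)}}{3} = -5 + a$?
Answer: $\frac{12611}{53} \approx 237.94$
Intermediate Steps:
$r{\left(a \right)} = -15 + 3 a$ ($r{\left(a \right)} = 3 \left(-5 + a\right) = -15 + 3 a$)
$\left(-2813 + 3066\right) + r{\left(\frac{1}{-37 - 16} \right)} = \left(-2813 + 3066\right) - \left(15 - \frac{3}{-37 - 16}\right) = 253 - \left(15 - \frac{3}{-53}\right) = 253 + \left(-15 + 3 \left(- \frac{1}{53}\right)\right) = 253 - \frac{798}{53} = \frac{12611}{53}$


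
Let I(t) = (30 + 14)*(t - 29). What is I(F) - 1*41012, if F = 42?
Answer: -40440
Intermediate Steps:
I(t) = -1276 + 44*t (I(t) = 44*(-29 + t) = -1276 + 44*t)
I(F) - 1*41012 = (-1276 + 44*42) - 1*41012 = (-1276 + 1848) - 41012 = 572 - 41012 = -40440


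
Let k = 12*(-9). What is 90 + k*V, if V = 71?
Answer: -7578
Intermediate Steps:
k = -108
90 + k*V = 90 - 108*71 = 90 - 7668 = -7578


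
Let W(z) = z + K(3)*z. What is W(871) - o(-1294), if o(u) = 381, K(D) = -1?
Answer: -381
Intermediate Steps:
W(z) = 0 (W(z) = z - z = 0)
W(871) - o(-1294) = 0 - 1*381 = 0 - 381 = -381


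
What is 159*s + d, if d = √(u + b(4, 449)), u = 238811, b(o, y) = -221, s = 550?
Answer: 87450 + 3*√26510 ≈ 87939.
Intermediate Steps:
d = 3*√26510 (d = √(238811 - 221) = √238590 = 3*√26510 ≈ 488.46)
159*s + d = 159*550 + 3*√26510 = 87450 + 3*√26510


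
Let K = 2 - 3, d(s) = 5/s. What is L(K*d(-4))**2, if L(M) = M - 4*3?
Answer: 1849/16 ≈ 115.56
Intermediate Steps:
K = -1
L(M) = -12 + M (L(M) = M - 1*12 = M - 12 = -12 + M)
L(K*d(-4))**2 = (-12 - 5/(-4))**2 = (-12 - 5*(-1)/4)**2 = (-12 - 1*(-5/4))**2 = (-12 + 5/4)**2 = (-43/4)**2 = 1849/16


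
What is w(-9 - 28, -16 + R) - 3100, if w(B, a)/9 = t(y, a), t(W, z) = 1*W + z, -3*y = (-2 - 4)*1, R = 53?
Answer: -2749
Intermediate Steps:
y = 2 (y = -(-2 - 4)/3 = -(-2) = -1/3*(-6) = 2)
t(W, z) = W + z
w(B, a) = 18 + 9*a (w(B, a) = 9*(2 + a) = 18 + 9*a)
w(-9 - 28, -16 + R) - 3100 = (18 + 9*(-16 + 53)) - 3100 = (18 + 9*37) - 3100 = (18 + 333) - 3100 = 351 - 3100 = -2749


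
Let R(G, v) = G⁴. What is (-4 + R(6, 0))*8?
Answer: 10336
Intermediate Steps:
(-4 + R(6, 0))*8 = (-4 + 6⁴)*8 = (-4 + 1296)*8 = 1292*8 = 10336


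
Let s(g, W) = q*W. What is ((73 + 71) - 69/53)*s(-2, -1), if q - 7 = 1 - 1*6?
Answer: -15126/53 ≈ -285.40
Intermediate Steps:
q = 2 (q = 7 + (1 - 1*6) = 7 + (1 - 6) = 7 - 5 = 2)
s(g, W) = 2*W
((73 + 71) - 69/53)*s(-2, -1) = ((73 + 71) - 69/53)*(2*(-1)) = (144 - 69*1/53)*(-2) = (144 - 69/53)*(-2) = (7563/53)*(-2) = -15126/53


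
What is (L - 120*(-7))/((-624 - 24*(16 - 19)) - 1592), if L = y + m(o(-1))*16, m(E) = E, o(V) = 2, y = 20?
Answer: -223/536 ≈ -0.41604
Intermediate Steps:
L = 52 (L = 20 + 2*16 = 20 + 32 = 52)
(L - 120*(-7))/((-624 - 24*(16 - 19)) - 1592) = (52 - 120*(-7))/((-624 - 24*(16 - 19)) - 1592) = (52 + 840)/((-624 - 24*(-3)) - 1592) = 892/((-624 + 72) - 1592) = 892/(-552 - 1592) = 892/(-2144) = 892*(-1/2144) = -223/536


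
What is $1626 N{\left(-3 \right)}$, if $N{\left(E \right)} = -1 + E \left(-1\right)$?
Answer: $3252$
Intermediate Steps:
$N{\left(E \right)} = -1 - E$
$1626 N{\left(-3 \right)} = 1626 \left(-1 - -3\right) = 1626 \left(-1 + 3\right) = 1626 \cdot 2 = 3252$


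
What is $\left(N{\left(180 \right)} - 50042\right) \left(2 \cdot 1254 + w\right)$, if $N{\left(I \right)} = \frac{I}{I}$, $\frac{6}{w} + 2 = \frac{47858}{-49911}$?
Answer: $- \frac{9259636030467}{73840} \approx -1.254 \cdot 10^{8}$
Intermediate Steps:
$w = - \frac{149733}{73840}$ ($w = \frac{6}{-2 + \frac{47858}{-49911}} = \frac{6}{-2 + 47858 \left(- \frac{1}{49911}\right)} = \frac{6}{-2 - \frac{47858}{49911}} = \frac{6}{- \frac{147680}{49911}} = 6 \left(- \frac{49911}{147680}\right) = - \frac{149733}{73840} \approx -2.0278$)
$N{\left(I \right)} = 1$
$\left(N{\left(180 \right)} - 50042\right) \left(2 \cdot 1254 + w\right) = \left(1 - 50042\right) \left(2 \cdot 1254 - \frac{149733}{73840}\right) = - 50041 \left(2508 - \frac{149733}{73840}\right) = \left(-50041\right) \frac{185040987}{73840} = - \frac{9259636030467}{73840}$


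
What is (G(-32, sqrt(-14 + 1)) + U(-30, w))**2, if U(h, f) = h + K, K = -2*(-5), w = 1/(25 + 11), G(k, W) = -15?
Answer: 1225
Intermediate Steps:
w = 1/36 ≈ 0.027778
K = 10
U(h, f) = 10 + h (U(h, f) = h + 10 = 10 + h)
(G(-32, sqrt(-14 + 1)) + U(-30, w))**2 = (-15 + (10 - 30))**2 = (-15 - 20)**2 = (-35)**2 = 1225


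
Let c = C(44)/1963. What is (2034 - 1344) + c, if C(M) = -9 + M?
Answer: 1354505/1963 ≈ 690.02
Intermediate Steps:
c = 35/1963 (c = (-9 + 44)/1963 = 35*(1/1963) = 35/1963 ≈ 0.017830)
(2034 - 1344) + c = (2034 - 1344) + 35/1963 = 690 + 35/1963 = 1354505/1963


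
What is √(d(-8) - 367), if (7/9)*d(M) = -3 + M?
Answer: 2*I*√4669/7 ≈ 19.523*I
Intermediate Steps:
d(M) = -27/7 + 9*M/7 (d(M) = 9*(-3 + M)/7 = -27/7 + 9*M/7)
√(d(-8) - 367) = √((-27/7 + (9/7)*(-8)) - 367) = √((-27/7 - 72/7) - 367) = √(-99/7 - 367) = √(-2668/7) = 2*I*√4669/7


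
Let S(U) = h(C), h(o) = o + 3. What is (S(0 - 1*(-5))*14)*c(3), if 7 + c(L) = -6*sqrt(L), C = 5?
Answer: -784 - 672*sqrt(3) ≈ -1947.9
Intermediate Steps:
h(o) = 3 + o
S(U) = 8 (S(U) = 3 + 5 = 8)
c(L) = -7 - 6*sqrt(L)
(S(0 - 1*(-5))*14)*c(3) = (8*14)*(-7 - 6*sqrt(3)) = 112*(-7 - 6*sqrt(3)) = -784 - 672*sqrt(3)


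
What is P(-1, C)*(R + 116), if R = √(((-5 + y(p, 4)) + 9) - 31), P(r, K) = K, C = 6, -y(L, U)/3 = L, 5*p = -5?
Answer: 696 + 12*I*√6 ≈ 696.0 + 29.394*I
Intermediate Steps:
p = -1 (p = (⅕)*(-5) = -1)
y(L, U) = -3*L
R = 2*I*√6 (R = √(((-5 - 3*(-1)) + 9) - 31) = √(((-5 + 3) + 9) - 31) = √((-2 + 9) - 31) = √(7 - 31) = √(-24) = 2*I*√6 ≈ 4.899*I)
P(-1, C)*(R + 116) = 6*(2*I*√6 + 116) = 6*(116 + 2*I*√6) = 696 + 12*I*√6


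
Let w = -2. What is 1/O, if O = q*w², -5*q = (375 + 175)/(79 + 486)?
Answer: -113/88 ≈ -1.2841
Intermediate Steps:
q = -22/113 (q = -(375 + 175)/(5*(79 + 486)) = -110/565 = -⅕*110/113 = -22/113 ≈ -0.19469)
O = -88/113 (O = -22/113*(-2)² = -22/113*4 = -88/113 ≈ -0.77876)
1/O = 1/(-88/113) = -113/88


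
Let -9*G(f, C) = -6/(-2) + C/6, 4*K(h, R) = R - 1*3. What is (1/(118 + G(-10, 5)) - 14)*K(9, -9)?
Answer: 266496/6349 ≈ 41.974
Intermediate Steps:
K(h, R) = -¾ + R/4 (K(h, R) = (R - 1*3)/4 = (R - 3)/4 = (-3 + R)/4 = -¾ + R/4)
G(f, C) = -⅓ - C/54 (G(f, C) = -(-6/(-2) + C/6)/9 = -(-6*(-½) + C*(⅙))/9 = -(3 + C/6)/9 = -⅓ - C/54)
(1/(118 + G(-10, 5)) - 14)*K(9, -9) = (1/(118 + (-⅓ - 1/54*5)) - 14)*(-¾ + (¼)*(-9)) = (1/(118 + (-⅓ - 5/54)) - 14)*(-¾ - 9/4) = (1/(118 - 23/54) - 14)*(-3) = (1/(6349/54) - 14)*(-3) = (54/6349 - 14)*(-3) = -88832/6349*(-3) = 266496/6349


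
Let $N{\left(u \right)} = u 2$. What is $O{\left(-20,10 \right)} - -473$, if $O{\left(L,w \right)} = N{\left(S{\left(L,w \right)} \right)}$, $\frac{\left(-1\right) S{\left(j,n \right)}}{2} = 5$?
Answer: $453$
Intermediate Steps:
$S{\left(j,n \right)} = -10$ ($S{\left(j,n \right)} = \left(-2\right) 5 = -10$)
$N{\left(u \right)} = 2 u$
$O{\left(L,w \right)} = -20$ ($O{\left(L,w \right)} = 2 \left(-10\right) = -20$)
$O{\left(-20,10 \right)} - -473 = -20 - -473 = -20 + 473 = 453$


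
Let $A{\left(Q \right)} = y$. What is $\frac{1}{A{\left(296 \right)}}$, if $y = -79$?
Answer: $- \frac{1}{79} \approx -0.012658$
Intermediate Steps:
$A{\left(Q \right)} = -79$
$\frac{1}{A{\left(296 \right)}} = \frac{1}{-79} = - \frac{1}{79}$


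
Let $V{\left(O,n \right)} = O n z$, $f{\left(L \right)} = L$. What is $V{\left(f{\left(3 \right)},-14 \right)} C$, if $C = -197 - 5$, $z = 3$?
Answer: $25452$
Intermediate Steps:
$V{\left(O,n \right)} = 3 O n$ ($V{\left(O,n \right)} = O n 3 = 3 O n$)
$C = -202$
$V{\left(f{\left(3 \right)},-14 \right)} C = 3 \cdot 3 \left(-14\right) \left(-202\right) = \left(-126\right) \left(-202\right) = 25452$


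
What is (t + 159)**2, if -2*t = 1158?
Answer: 176400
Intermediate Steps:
t = -579 (t = -1/2*1158 = -579)
(t + 159)**2 = (-579 + 159)**2 = (-420)**2 = 176400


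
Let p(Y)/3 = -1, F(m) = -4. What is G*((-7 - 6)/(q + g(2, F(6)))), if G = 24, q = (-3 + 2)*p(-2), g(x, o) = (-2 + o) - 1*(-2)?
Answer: 312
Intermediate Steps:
p(Y) = -3 (p(Y) = 3*(-1) = -3)
g(x, o) = o (g(x, o) = (-2 + o) + 2 = o)
q = 3 (q = (-3 + 2)*(-3) = -1*(-3) = 3)
G*((-7 - 6)/(q + g(2, F(6)))) = 24*((-7 - 6)/(3 - 4)) = 24*(-13/(-1)) = 24*(-13*(-1)) = 24*13 = 312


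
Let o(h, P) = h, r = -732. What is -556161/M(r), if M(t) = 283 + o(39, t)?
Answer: -556161/322 ≈ -1727.2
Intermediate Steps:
M(t) = 322 (M(t) = 283 + 39 = 322)
-556161/M(r) = -556161/322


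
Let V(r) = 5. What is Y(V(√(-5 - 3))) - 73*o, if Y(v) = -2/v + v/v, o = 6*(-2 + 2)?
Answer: ⅗ ≈ 0.60000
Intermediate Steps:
o = 0 (o = 6*0 = 0)
Y(v) = 1 - 2/v (Y(v) = -2/v + 1 = 1 - 2/v)
Y(V(√(-5 - 3))) - 73*o = (-2 + 5)/5 - 73*0 = (⅕)*3 + 0 = ⅗ + 0 = ⅗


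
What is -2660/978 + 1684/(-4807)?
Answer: -7216786/2350623 ≈ -3.0702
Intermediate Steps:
-2660/978 + 1684/(-4807) = -2660*1/978 + 1684*(-1/4807) = -1330/489 - 1684/4807 = -7216786/2350623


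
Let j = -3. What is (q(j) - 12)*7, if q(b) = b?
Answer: -105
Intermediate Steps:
(q(j) - 12)*7 = (-3 - 12)*7 = -15*7 = -105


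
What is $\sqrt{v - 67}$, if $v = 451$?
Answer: $8 \sqrt{6} \approx 19.596$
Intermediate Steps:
$\sqrt{v - 67} = \sqrt{451 - 67} = \sqrt{384} = 8 \sqrt{6}$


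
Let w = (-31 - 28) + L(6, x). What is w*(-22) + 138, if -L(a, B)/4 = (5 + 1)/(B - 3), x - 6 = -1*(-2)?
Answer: 7708/5 ≈ 1541.6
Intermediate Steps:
x = 8 (x = 6 - 1*(-2) = 6 + 2 = 8)
L(a, B) = -24/(-3 + B) (L(a, B) = -4*(5 + 1)/(B - 3) = -24/(-3 + B))
w = -319/5 (w = (-31 - 28) - 24/(-3 + 8) = -59 - 24/5 = -319/5 ≈ -63.800)
w*(-22) + 138 = -319/5*(-22) + 138 = 7018/5 + 138 = 7708/5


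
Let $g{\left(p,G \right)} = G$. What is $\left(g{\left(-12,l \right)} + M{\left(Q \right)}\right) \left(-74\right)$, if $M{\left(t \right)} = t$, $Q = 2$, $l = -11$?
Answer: $666$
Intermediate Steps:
$\left(g{\left(-12,l \right)} + M{\left(Q \right)}\right) \left(-74\right) = \left(-11 + 2\right) \left(-74\right) = \left(-9\right) \left(-74\right) = 666$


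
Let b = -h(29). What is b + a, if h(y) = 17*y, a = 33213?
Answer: 32720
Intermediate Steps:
b = -493 (b = -17*29 = -1*493 = -493)
b + a = -493 + 33213 = 32720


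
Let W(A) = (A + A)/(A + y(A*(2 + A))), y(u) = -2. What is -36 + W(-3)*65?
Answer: 42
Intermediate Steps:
W(A) = 2*A/(-2 + A) (W(A) = (A + A)/(A - 2) = (2*A)/(-2 + A) = 2*A/(-2 + A))
-36 + W(-3)*65 = -36 + (2*(-3)/(-2 - 3))*65 = -36 + (2*(-3)/(-5))*65 = -36 + (2*(-3)*(-⅕))*65 = -36 + (6/5)*65 = -36 + 78 = 42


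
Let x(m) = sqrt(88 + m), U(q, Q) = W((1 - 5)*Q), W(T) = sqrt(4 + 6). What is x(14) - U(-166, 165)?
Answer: sqrt(102) - sqrt(10) ≈ 6.9372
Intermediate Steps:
W(T) = sqrt(10)
U(q, Q) = sqrt(10)
x(14) - U(-166, 165) = sqrt(88 + 14) - sqrt(10) = sqrt(102) - sqrt(10)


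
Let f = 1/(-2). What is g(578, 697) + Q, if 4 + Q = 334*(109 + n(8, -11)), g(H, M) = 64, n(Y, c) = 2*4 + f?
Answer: 38971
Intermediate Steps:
f = -1/2 ≈ -0.50000
n(Y, c) = 15/2 (n(Y, c) = 2*4 - 1/2 = 8 - 1/2 = 15/2)
Q = 38907 (Q = -4 + 334*(109 + 15/2) = -4 + 334*(233/2) = -4 + 38911 = 38907)
g(578, 697) + Q = 64 + 38907 = 38971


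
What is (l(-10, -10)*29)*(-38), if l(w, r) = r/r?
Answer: -1102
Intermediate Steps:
l(w, r) = 1
(l(-10, -10)*29)*(-38) = (1*29)*(-38) = 29*(-38) = -1102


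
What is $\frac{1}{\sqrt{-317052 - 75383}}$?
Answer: $- \frac{i \sqrt{392435}}{392435} \approx - 0.0015963 i$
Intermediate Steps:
$\frac{1}{\sqrt{-317052 - 75383}} = \frac{1}{\sqrt{-392435}} = \frac{1}{i \sqrt{392435}} = - \frac{i \sqrt{392435}}{392435}$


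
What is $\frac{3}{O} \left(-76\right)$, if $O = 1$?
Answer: $-228$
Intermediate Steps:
$\frac{3}{O} \left(-76\right) = \frac{3}{1} \left(-76\right) = 3 \cdot 1 \left(-76\right) = 3 \left(-76\right) = -228$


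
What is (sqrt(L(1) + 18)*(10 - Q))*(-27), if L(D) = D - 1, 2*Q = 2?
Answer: -729*sqrt(2) ≈ -1031.0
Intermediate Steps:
Q = 1 (Q = (1/2)*2 = 1)
L(D) = -1 + D
(sqrt(L(1) + 18)*(10 - Q))*(-27) = (sqrt((-1 + 1) + 18)*(10 - 1*1))*(-27) = (sqrt(0 + 18)*(10 - 1))*(-27) = (sqrt(18)*9)*(-27) = ((3*sqrt(2))*9)*(-27) = (27*sqrt(2))*(-27) = -729*sqrt(2)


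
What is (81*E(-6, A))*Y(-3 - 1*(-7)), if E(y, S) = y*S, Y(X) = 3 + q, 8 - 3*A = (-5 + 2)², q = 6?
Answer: 1458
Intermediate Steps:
A = -⅓ (A = 8/3 - (-5 + 2)²/3 = 8/3 - ⅓*(-3)² = 8/3 - ⅓*9 = 8/3 - 3 = -⅓ ≈ -0.33333)
Y(X) = 9 (Y(X) = 3 + 6 = 9)
E(y, S) = S*y
(81*E(-6, A))*Y(-3 - 1*(-7)) = (81*(-⅓*(-6)))*9 = (81*2)*9 = 162*9 = 1458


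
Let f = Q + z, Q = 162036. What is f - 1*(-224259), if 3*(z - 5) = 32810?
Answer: 1191710/3 ≈ 3.9724e+5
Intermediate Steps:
z = 32825/3 (z = 5 + (1/3)*32810 = 5 + 32810/3 = 32825/3 ≈ 10942.)
f = 518933/3 (f = 162036 + 32825/3 = 518933/3 ≈ 1.7298e+5)
f - 1*(-224259) = 518933/3 - 1*(-224259) = 518933/3 + 224259 = 1191710/3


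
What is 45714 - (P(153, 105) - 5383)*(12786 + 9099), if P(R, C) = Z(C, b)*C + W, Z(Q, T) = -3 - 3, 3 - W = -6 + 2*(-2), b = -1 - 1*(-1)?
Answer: 131355714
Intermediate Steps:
b = 0 (b = -1 + 1 = 0)
W = 13 (W = 3 - (-6 + 2*(-2)) = 3 - (-6 - 4) = 3 - 1*(-10) = 3 + 10 = 13)
Z(Q, T) = -6
P(R, C) = 13 - 6*C (P(R, C) = -6*C + 13 = 13 - 6*C)
45714 - (P(153, 105) - 5383)*(12786 + 9099) = 45714 - ((13 - 6*105) - 5383)*(12786 + 9099) = 45714 - ((13 - 630) - 5383)*21885 = 45714 - (-617 - 5383)*21885 = 45714 - (-6000)*21885 = 45714 - 1*(-131310000) = 45714 + 131310000 = 131355714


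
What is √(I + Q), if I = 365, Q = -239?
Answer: 3*√14 ≈ 11.225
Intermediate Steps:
√(I + Q) = √(365 - 239) = √126 = 3*√14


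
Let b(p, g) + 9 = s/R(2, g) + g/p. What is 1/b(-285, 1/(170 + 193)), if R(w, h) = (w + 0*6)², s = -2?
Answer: -206910/1965647 ≈ -0.10526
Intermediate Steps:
R(w, h) = w² (R(w, h) = (w + 0)² = w²)
b(p, g) = -19/2 + g/p (b(p, g) = -9 + (-2/(2²) + g/p) = -9 + (-2/4 + g/p) = -9 + (-2*¼ + g/p) = -9 + (-½ + g/p) = -19/2 + g/p)
1/b(-285, 1/(170 + 193)) = 1/(-19/2 + 1/((170 + 193)*(-285))) = 1/(-19/2 - 1/285/363) = 1/(-19/2 + (1/363)*(-1/285)) = 1/(-19/2 - 1/103455) = 1/(-1965647/206910) = -206910/1965647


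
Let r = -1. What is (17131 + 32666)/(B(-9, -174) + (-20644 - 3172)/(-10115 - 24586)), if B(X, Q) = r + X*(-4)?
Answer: 1728005697/1238351 ≈ 1395.4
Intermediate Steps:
B(X, Q) = -1 - 4*X (B(X, Q) = -1 + X*(-4) = -1 - 4*X)
(17131 + 32666)/(B(-9, -174) + (-20644 - 3172)/(-10115 - 24586)) = (17131 + 32666)/((-1 - 4*(-9)) + (-20644 - 3172)/(-10115 - 24586)) = 49797/((-1 + 36) - 23816/(-34701)) = 49797/(35 - 23816*(-1/34701)) = 49797/(35 + 23816/34701) = 49797/(1238351/34701) = 49797*(34701/1238351) = 1728005697/1238351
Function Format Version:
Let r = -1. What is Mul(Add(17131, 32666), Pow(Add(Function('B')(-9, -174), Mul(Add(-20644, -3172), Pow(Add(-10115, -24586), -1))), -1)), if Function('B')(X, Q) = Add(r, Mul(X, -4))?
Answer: Rational(1728005697, 1238351) ≈ 1395.4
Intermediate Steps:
Function('B')(X, Q) = Add(-1, Mul(-4, X)) (Function('B')(X, Q) = Add(-1, Mul(X, -4)) = Add(-1, Mul(-4, X)))
Mul(Add(17131, 32666), Pow(Add(Function('B')(-9, -174), Mul(Add(-20644, -3172), Pow(Add(-10115, -24586), -1))), -1)) = Mul(Add(17131, 32666), Pow(Add(Add(-1, Mul(-4, -9)), Mul(Add(-20644, -3172), Pow(Add(-10115, -24586), -1))), -1)) = Mul(49797, Pow(Add(Add(-1, 36), Mul(-23816, Pow(-34701, -1))), -1)) = Mul(49797, Pow(Add(35, Mul(-23816, Rational(-1, 34701))), -1)) = Mul(49797, Pow(Add(35, Rational(23816, 34701)), -1)) = Mul(49797, Pow(Rational(1238351, 34701), -1)) = Mul(49797, Rational(34701, 1238351)) = Rational(1728005697, 1238351)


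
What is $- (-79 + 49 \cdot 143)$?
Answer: $-6928$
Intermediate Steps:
$- (-79 + 49 \cdot 143) = - (-79 + 7007) = \left(-1\right) 6928 = -6928$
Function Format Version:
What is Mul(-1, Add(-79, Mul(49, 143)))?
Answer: -6928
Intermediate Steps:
Mul(-1, Add(-79, Mul(49, 143))) = Mul(-1, Add(-79, 7007)) = Mul(-1, 6928) = -6928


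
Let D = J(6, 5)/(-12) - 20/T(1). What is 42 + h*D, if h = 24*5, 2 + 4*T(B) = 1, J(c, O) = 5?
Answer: 9592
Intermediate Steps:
T(B) = -¼ (T(B) = -½ + (¼)*1 = -½ + ¼ = -¼)
h = 120
D = 955/12 (D = 5/(-12) - 20/(-¼) = 5*(-1/12) - 20*(-4) = -5/12 + 80 = 955/12 ≈ 79.583)
42 + h*D = 42 + 120*(955/12) = 42 + 9550 = 9592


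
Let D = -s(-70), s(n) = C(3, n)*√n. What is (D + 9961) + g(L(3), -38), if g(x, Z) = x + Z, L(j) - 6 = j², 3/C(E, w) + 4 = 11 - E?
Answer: 9938 - 3*I*√70/4 ≈ 9938.0 - 6.2749*I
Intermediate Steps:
C(E, w) = 3/(7 - E) (C(E, w) = 3/(-4 + (11 - E)) = 3/(7 - E))
s(n) = 3*√n/4 (s(n) = (-3/(-7 + 3))*√n = (-3/(-4))*√n = (-3*(-¼))*√n = 3*√n/4)
L(j) = 6 + j²
D = -3*I*√70/4 (D = -3*√(-70)/4 = -3*I*√70/4 ≈ -6.2749*I)
g(x, Z) = Z + x
(D + 9961) + g(L(3), -38) = (-3*I*√70/4 + 9961) + (-38 + (6 + 3²)) = (9961 - 3*I*√70/4) + (-38 + (6 + 9)) = (9961 - 3*I*√70/4) + (-38 + 15) = (9961 - 3*I*√70/4) - 23 = 9938 - 3*I*√70/4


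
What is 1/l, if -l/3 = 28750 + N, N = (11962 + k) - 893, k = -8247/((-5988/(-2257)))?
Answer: -1996/219822693 ≈ -9.0800e-6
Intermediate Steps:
k = -6204493/1996 (k = -8247/((-5988*(-1/2257))) = -8247/5988/2257 = -8247*2257/5988 = -6204493/1996 ≈ -3108.5)
N = 15889231/1996 (N = (11962 - 6204493/1996) - 893 = 17671659/1996 - 893 = 15889231/1996 ≈ 7960.5)
l = -219822693/1996 (l = -3*(28750 + 15889231/1996) = -3*73274231/1996 = -219822693/1996 ≈ -1.1013e+5)
1/l = 1/(-219822693/1996) = -1996/219822693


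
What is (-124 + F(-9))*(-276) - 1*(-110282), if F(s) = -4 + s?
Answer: 148094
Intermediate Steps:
(-124 + F(-9))*(-276) - 1*(-110282) = (-124 + (-4 - 9))*(-276) - 1*(-110282) = (-124 - 13)*(-276) + 110282 = -137*(-276) + 110282 = 37812 + 110282 = 148094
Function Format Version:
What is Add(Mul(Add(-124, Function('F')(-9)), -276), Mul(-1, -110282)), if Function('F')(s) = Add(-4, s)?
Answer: 148094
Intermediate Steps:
Add(Mul(Add(-124, Function('F')(-9)), -276), Mul(-1, -110282)) = Add(Mul(Add(-124, Add(-4, -9)), -276), Mul(-1, -110282)) = Add(Mul(Add(-124, -13), -276), 110282) = Add(Mul(-137, -276), 110282) = Add(37812, 110282) = 148094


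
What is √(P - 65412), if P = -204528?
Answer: 2*I*√67485 ≈ 519.56*I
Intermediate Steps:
√(P - 65412) = √(-204528 - 65412) = √(-269940) = 2*I*√67485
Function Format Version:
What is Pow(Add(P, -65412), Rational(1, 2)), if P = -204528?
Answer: Mul(2, I, Pow(67485, Rational(1, 2))) ≈ Mul(519.56, I)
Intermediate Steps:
Pow(Add(P, -65412), Rational(1, 2)) = Pow(Add(-204528, -65412), Rational(1, 2)) = Pow(-269940, Rational(1, 2)) = Mul(2, I, Pow(67485, Rational(1, 2)))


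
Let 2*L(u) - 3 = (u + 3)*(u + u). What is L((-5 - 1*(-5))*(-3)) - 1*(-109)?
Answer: 221/2 ≈ 110.50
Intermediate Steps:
L(u) = 3/2 + u*(3 + u) (L(u) = 3/2 + ((u + 3)*(u + u))/2 = 3/2 + ((3 + u)*(2*u))/2 = 3/2 + (2*u*(3 + u))/2 = 3/2 + u*(3 + u))
L((-5 - 1*(-5))*(-3)) - 1*(-109) = (3/2 + ((-5 - 1*(-5))*(-3))**2 + 3*((-5 - 1*(-5))*(-3))) - 1*(-109) = (3/2 + ((-5 + 5)*(-3))**2 + 3*((-5 + 5)*(-3))) + 109 = (3/2 + (0*(-3))**2 + 3*(0*(-3))) + 109 = (3/2 + 0**2 + 3*0) + 109 = (3/2 + 0 + 0) + 109 = 3/2 + 109 = 221/2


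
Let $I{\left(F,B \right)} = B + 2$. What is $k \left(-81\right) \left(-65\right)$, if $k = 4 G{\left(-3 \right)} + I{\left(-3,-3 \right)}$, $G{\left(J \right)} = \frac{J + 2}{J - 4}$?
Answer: $- \frac{15795}{7} \approx -2256.4$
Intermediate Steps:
$I{\left(F,B \right)} = 2 + B$
$G{\left(J \right)} = \frac{2 + J}{-4 + J}$
$k = - \frac{3}{7}$ ($k = 4 \frac{2 - 3}{-4 - 3} + \left(2 - 3\right) = 4 \frac{1}{-7} \left(-1\right) - 1 = 4 \left(\left(- \frac{1}{7}\right) \left(-1\right)\right) - 1 = 4 \cdot \frac{1}{7} - 1 = \frac{4}{7} - 1 = - \frac{3}{7} \approx -0.42857$)
$k \left(-81\right) \left(-65\right) = \left(- \frac{3}{7}\right) \left(-81\right) \left(-65\right) = \frac{243}{7} \left(-65\right) = - \frac{15795}{7}$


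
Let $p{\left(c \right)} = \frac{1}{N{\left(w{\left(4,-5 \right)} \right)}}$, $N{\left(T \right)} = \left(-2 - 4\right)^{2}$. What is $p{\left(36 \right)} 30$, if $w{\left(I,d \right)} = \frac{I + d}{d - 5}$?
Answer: $\frac{5}{6} \approx 0.83333$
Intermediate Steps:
$w{\left(I,d \right)} = \frac{I + d}{-5 + d}$
$N{\left(T \right)} = 36$ ($N{\left(T \right)} = \left(-6\right)^{2} = 36$)
$p{\left(c \right)} = \frac{1}{36}$
$p{\left(36 \right)} 30 = \frac{1}{36} \cdot 30 = \frac{5}{6}$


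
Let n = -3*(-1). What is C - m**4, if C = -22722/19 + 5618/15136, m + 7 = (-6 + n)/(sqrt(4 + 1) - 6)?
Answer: -385797475835557/132794931632 + 94674648*sqrt(5)/923521 ≈ -2676.0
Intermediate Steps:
n = 3
m = -7 - 3/(-6 + sqrt(5)) (m = -7 + (-6 + 3)/(sqrt(4 + 1) - 6) = -7 - 3/(sqrt(5) - 6) = -7 - 3/(-6 + sqrt(5)) ≈ -6.2030)
C = -171906725/143792 (C = -22722*1/19 + 5618*(1/15136) = -22722/19 + 2809/7568 = -171906725/143792 ≈ -1195.5)
C - m**4 = -171906725/143792 - (-199/31 + 3*sqrt(5)/31)**4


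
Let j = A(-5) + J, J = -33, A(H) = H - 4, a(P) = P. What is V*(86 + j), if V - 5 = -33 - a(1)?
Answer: -1276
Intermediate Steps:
A(H) = -4 + H
V = -29 (V = 5 + (-33 - 1*1) = 5 + (-33 - 1) = 5 - 34 = -29)
j = -42 (j = (-4 - 5) - 33 = -9 - 33 = -42)
V*(86 + j) = -29*(86 - 42) = -29*44 = -1276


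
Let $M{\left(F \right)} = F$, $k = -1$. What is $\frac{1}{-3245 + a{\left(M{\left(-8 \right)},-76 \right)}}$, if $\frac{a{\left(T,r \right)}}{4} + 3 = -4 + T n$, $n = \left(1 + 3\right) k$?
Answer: $- \frac{1}{3145} \approx -0.00031797$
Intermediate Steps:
$n = -4$ ($n = \left(1 + 3\right) \left(-1\right) = 4 \left(-1\right) = -4$)
$a{\left(T,r \right)} = -28 - 16 T$ ($a{\left(T,r \right)} = -12 + 4 \left(-4 + T \left(-4\right)\right) = -12 + 4 \left(-4 - 4 T\right) = -12 - \left(16 + 16 T\right) = -28 - 16 T$)
$\frac{1}{-3245 + a{\left(M{\left(-8 \right)},-76 \right)}} = \frac{1}{-3245 - -100} = \frac{1}{-3245 + \left(-28 + 128\right)} = \frac{1}{-3245 + 100} = \frac{1}{-3145} = - \frac{1}{3145}$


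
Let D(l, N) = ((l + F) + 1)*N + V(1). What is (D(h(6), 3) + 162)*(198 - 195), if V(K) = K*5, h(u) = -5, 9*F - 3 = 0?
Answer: 468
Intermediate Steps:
F = ⅓ (F = ⅓ + (⅑)*0 = ⅓ + 0 = ⅓ ≈ 0.33333)
V(K) = 5*K
D(l, N) = 5 + N*(4/3 + l) (D(l, N) = ((l + ⅓) + 1)*N + 5*1 = ((⅓ + l) + 1)*N + 5 = (4/3 + l)*N + 5 = N*(4/3 + l) + 5 = 5 + N*(4/3 + l))
(D(h(6), 3) + 162)*(198 - 195) = ((5 + (4/3)*3 + 3*(-5)) + 162)*(198 - 195) = ((5 + 4 - 15) + 162)*3 = (-6 + 162)*3 = 156*3 = 468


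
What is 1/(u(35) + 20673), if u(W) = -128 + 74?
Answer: 1/20619 ≈ 4.8499e-5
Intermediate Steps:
u(W) = -54
1/(u(35) + 20673) = 1/(-54 + 20673) = 1/20619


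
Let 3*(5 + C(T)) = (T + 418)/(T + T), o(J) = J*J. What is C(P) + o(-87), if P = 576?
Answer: 13071089/1728 ≈ 7564.3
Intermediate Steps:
o(J) = J²
C(T) = -5 + (418 + T)/(6*T) (C(T) = -5 + ((T + 418)/(T + T))/3 = -5 + ((418 + T)/((2*T)))/3 = -5 + ((418 + T)*(1/(2*T)))/3 = -5 + ((418 + T)/(2*T))/3 = -5 + (418 + T)/(6*T))
C(P) + o(-87) = (⅙)*(418 - 29*576)/576 + (-87)² = (⅙)*(1/576)*(418 - 16704) + 7569 = (⅙)*(1/576)*(-16286) + 7569 = -8143/1728 + 7569 = 13071089/1728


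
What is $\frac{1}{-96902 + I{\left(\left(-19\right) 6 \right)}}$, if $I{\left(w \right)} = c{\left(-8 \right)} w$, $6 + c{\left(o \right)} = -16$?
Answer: $- \frac{1}{94394} \approx -1.0594 \cdot 10^{-5}$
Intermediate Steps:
$c{\left(o \right)} = -22$ ($c{\left(o \right)} = -6 - 16 = -22$)
$I{\left(w \right)} = - 22 w$
$\frac{1}{-96902 + I{\left(\left(-19\right) 6 \right)}} = \frac{1}{-96902 - 22 \left(\left(-19\right) 6\right)} = \frac{1}{-96902 - -2508} = \frac{1}{-96902 + 2508} = \frac{1}{-94394} = - \frac{1}{94394}$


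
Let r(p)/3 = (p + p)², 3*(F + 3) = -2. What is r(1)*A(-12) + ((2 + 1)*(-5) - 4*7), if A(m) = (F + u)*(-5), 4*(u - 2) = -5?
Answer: 132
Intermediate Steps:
u = ¾ (u = 2 + (¼)*(-5) = 2 - 5/4 = ¾ ≈ 0.75000)
F = -11/3 (F = -3 + (⅓)*(-2) = -3 - ⅔ = -11/3 ≈ -3.6667)
r(p) = 12*p² (r(p) = 3*(p + p)² = 3*(2*p)² = 3*(4*p²) = 12*p²)
A(m) = 175/12 (A(m) = (-11/3 + ¾)*(-5) = -35/12*(-5) = 175/12)
r(1)*A(-12) + ((2 + 1)*(-5) - 4*7) = (12*1²)*(175/12) + ((2 + 1)*(-5) - 4*7) = (12*1)*(175/12) + (3*(-5) - 28) = 12*(175/12) + (-15 - 28) = 175 - 43 = 132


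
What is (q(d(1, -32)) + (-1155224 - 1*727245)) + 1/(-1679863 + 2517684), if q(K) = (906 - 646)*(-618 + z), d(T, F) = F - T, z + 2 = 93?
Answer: -1691970293468/837821 ≈ -2.0195e+6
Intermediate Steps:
z = 91 (z = -2 + 93 = 91)
q(K) = -137020 (q(K) = (906 - 646)*(-618 + 91) = 260*(-527) = -137020)
(q(d(1, -32)) + (-1155224 - 1*727245)) + 1/(-1679863 + 2517684) = (-137020 + (-1155224 - 1*727245)) + 1/(-1679863 + 2517684) = (-137020 + (-1155224 - 727245)) + 1/837821 = (-137020 - 1882469) + 1/837821 = -2019489 + 1/837821 = -1691970293468/837821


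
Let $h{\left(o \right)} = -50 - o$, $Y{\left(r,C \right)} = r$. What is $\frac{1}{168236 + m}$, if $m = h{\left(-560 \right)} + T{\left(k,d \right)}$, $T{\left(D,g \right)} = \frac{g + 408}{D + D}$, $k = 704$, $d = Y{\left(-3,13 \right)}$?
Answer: $\frac{1408}{237594773} \approx 5.9261 \cdot 10^{-6}$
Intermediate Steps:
$d = -3$
$T{\left(D,g \right)} = \frac{408 + g}{2 D}$
$m = \frac{718485}{1408}$ ($m = \left(-50 - -560\right) + \frac{408 - 3}{2 \cdot 704} = \left(-50 + 560\right) + \frac{1}{2} \cdot \frac{1}{704} \cdot 405 = 510 + \frac{405}{1408} = \frac{718485}{1408} \approx 510.29$)
$\frac{1}{168236 + m} = \frac{1}{168236 + \frac{718485}{1408}} = \frac{1}{\frac{237594773}{1408}} = \frac{1408}{237594773}$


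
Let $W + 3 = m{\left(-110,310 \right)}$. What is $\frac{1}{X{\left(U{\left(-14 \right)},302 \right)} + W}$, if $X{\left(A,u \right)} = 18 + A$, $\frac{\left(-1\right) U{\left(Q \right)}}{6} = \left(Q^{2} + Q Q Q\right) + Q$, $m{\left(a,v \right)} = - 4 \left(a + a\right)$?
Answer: $\frac{1}{16267} \approx 6.1474 \cdot 10^{-5}$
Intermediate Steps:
$m{\left(a,v \right)} = - 8 a$ ($m{\left(a,v \right)} = - 4 \cdot 2 a = - 8 a$)
$U{\left(Q \right)} = - 6 Q - 6 Q^{2} - 6 Q^{3}$ ($U{\left(Q \right)} = - 6 \left(\left(Q^{2} + Q Q Q\right) + Q\right) = - 6 \left(\left(Q^{2} + Q^{2} Q\right) + Q\right) = - 6 \left(\left(Q^{2} + Q^{3}\right) + Q\right) = - 6 \left(Q + Q^{2} + Q^{3}\right) = - 6 Q - 6 Q^{2} - 6 Q^{3}$)
$W = 877$ ($W = -3 - -880 = -3 + 880 = 877$)
$\frac{1}{X{\left(U{\left(-14 \right)},302 \right)} + W} = \frac{1}{\left(18 - - 84 \left(1 - 14 + \left(-14\right)^{2}\right)\right) + 877} = \frac{1}{\left(18 - - 84 \left(1 - 14 + 196\right)\right) + 877} = \frac{1}{\left(18 - \left(-84\right) 183\right) + 877} = \frac{1}{\left(18 + 15372\right) + 877} = \frac{1}{15390 + 877} = \frac{1}{16267}$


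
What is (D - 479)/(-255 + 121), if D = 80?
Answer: 399/134 ≈ 2.9776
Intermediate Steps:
(D - 479)/(-255 + 121) = (80 - 479)/(-255 + 121) = -399/(-134) = -399*(-1/134) = 399/134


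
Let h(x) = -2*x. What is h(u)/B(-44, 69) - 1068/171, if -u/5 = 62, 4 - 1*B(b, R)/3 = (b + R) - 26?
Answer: 2000/57 ≈ 35.088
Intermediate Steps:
B(b, R) = 90 - 3*R - 3*b (B(b, R) = 12 - 3*((b + R) - 26) = 12 - 3*((R + b) - 26) = 12 - 3*(-26 + R + b) = 12 + (78 - 3*R - 3*b) = 90 - 3*R - 3*b)
u = -310 (u = -5*62 = -310)
h(u)/B(-44, 69) - 1068/171 = (-2*(-310))/(90 - 3*69 - 3*(-44)) - 1068/171 = 620/(90 - 207 + 132) - 1068*1/171 = 620/15 - 356/57 = 620*(1/15) - 356/57 = 124/3 - 356/57 = 2000/57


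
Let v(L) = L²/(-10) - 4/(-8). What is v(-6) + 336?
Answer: 3329/10 ≈ 332.90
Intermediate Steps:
v(L) = ½ - L²/10 (v(L) = L²*(-⅒) - 4*(-⅛) = -L²/10 + ½ = ½ - L²/10)
v(-6) + 336 = (½ - ⅒*(-6)²) + 336 = (½ - ⅒*36) + 336 = (½ - 18/5) + 336 = -31/10 + 336 = 3329/10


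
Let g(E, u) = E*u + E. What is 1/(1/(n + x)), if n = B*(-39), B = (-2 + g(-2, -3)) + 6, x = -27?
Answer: -339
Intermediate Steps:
g(E, u) = E + E*u
B = 8 (B = (-2 - 2*(1 - 3)) + 6 = (-2 - 2*(-2)) + 6 = (-2 + 4) + 6 = 2 + 6 = 8)
n = -312 (n = 8*(-39) = -312)
1/(1/(n + x)) = 1/(1/(-312 - 27)) = 1/(1/(-339)) = 1/(-1/339) = -339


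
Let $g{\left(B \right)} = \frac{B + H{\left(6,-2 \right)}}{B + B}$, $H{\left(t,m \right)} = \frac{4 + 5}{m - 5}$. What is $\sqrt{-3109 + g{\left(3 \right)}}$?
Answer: $\frac{i \sqrt{152327}}{7} \approx 55.756 i$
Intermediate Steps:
$H{\left(t,m \right)} = \frac{9}{-5 + m}$
$g{\left(B \right)} = \frac{- \frac{9}{7} + B}{2 B}$ ($g{\left(B \right)} = \frac{B + \frac{9}{-5 - 2}}{B + B} = \frac{B + \frac{9}{-7}}{2 B} = \left(B + 9 \left(- \frac{1}{7}\right)\right) \frac{1}{2 B} = \left(B - \frac{9}{7}\right) \frac{1}{2 B} = \left(- \frac{9}{7} + B\right) \frac{1}{2 B} = \frac{- \frac{9}{7} + B}{2 B}$)
$\sqrt{-3109 + g{\left(3 \right)}} = \sqrt{-3109 + \frac{-9 + 7 \cdot 3}{14 \cdot 3}} = \sqrt{-3109 + \frac{1}{14} \cdot \frac{1}{3} \left(-9 + 21\right)} = \sqrt{-3109 + \frac{1}{14} \cdot \frac{1}{3} \cdot 12} = \sqrt{-3109 + \frac{2}{7}} = \sqrt{- \frac{21761}{7}} = \frac{i \sqrt{152327}}{7}$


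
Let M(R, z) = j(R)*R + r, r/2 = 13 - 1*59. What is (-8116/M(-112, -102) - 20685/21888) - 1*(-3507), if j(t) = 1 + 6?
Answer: 1872287449/532608 ≈ 3515.3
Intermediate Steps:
j(t) = 7
r = -92 (r = 2*(13 - 1*59) = 2*(13 - 59) = 2*(-46) = -92)
M(R, z) = -92 + 7*R (M(R, z) = 7*R - 92 = -92 + 7*R)
(-8116/M(-112, -102) - 20685/21888) - 1*(-3507) = (-8116/(-92 + 7*(-112)) - 20685/21888) - 1*(-3507) = (-8116/(-92 - 784) - 20685*1/21888) + 3507 = (-8116/(-876) - 6895/7296) + 3507 = (-8116*(-1/876) - 6895/7296) + 3507 = (2029/219 - 6895/7296) + 3507 = 4431193/532608 + 3507 = 1872287449/532608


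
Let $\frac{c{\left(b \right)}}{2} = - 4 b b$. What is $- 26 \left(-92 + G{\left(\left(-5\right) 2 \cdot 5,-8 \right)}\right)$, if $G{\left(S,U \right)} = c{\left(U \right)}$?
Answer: $15704$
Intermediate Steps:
$c{\left(b \right)} = - 8 b^{2}$ ($c{\left(b \right)} = 2 - 4 b b = 2 \left(- 4 b^{2}\right) = - 8 b^{2}$)
$G{\left(S,U \right)} = - 8 U^{2}$
$- 26 \left(-92 + G{\left(\left(-5\right) 2 \cdot 5,-8 \right)}\right) = - 26 \left(-92 - 8 \left(-8\right)^{2}\right) = - 26 \left(-92 - 512\right) = \left(-26\right) \left(-604\right) = 15704$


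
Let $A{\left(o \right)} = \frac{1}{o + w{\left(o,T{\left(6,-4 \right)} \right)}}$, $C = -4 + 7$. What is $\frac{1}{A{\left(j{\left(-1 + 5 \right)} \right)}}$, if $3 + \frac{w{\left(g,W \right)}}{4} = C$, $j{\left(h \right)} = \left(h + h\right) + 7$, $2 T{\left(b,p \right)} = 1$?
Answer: $15$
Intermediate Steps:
$T{\left(b,p \right)} = \frac{1}{2}$ ($T{\left(b,p \right)} = \frac{1}{2} \cdot 1 = \frac{1}{2}$)
$C = 3$
$j{\left(h \right)} = 7 + 2 h$ ($j{\left(h \right)} = 2 h + 7 = 7 + 2 h$)
$w{\left(g,W \right)} = 0$ ($w{\left(g,W \right)} = -12 + 4 \cdot 3 = -12 + 12 = 0$)
$A{\left(o \right)} = \frac{1}{o}$ ($A{\left(o \right)} = \frac{1}{o + 0} = \frac{1}{o}$)
$\frac{1}{A{\left(j{\left(-1 + 5 \right)} \right)}} = \frac{1}{\frac{1}{7 + 2 \left(-1 + 5\right)}} = \frac{1}{\frac{1}{7 + 2 \cdot 4}} = \frac{1}{\frac{1}{7 + 8}} = \frac{1}{\frac{1}{15}} = 15$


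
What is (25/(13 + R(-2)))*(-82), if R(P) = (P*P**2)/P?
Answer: -2050/17 ≈ -120.59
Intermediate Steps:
R(P) = P**2 (R(P) = P**3/P = P**2)
(25/(13 + R(-2)))*(-82) = (25/(13 + (-2)**2))*(-82) = (25/(13 + 4))*(-82) = (25/17)*(-82) = -2050/17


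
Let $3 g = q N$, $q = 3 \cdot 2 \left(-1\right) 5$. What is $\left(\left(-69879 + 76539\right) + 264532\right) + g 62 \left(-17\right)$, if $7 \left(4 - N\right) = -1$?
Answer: $\frac{2204004}{7} \approx 3.1486 \cdot 10^{5}$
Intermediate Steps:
$N = \frac{29}{7}$ ($N = 4 - - \frac{1}{7} = 4 + \frac{1}{7} = \frac{29}{7} \approx 4.1429$)
$q = -30$ ($q = 3 \left(-2\right) 5 = \left(-6\right) 5 = -30$)
$g = - \frac{290}{7}$ ($g = \frac{\left(-30\right) \frac{29}{7}}{3} = \frac{1}{3} \left(- \frac{870}{7}\right) = - \frac{290}{7} \approx -41.429$)
$\left(\left(-69879 + 76539\right) + 264532\right) + g 62 \left(-17\right) = \left(\left(-69879 + 76539\right) + 264532\right) + \left(- \frac{290}{7}\right) 62 \left(-17\right) = \left(6660 + 264532\right) - - \frac{305660}{7} = 271192 + \frac{305660}{7} = \frac{2204004}{7}$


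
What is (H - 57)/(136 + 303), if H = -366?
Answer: -423/439 ≈ -0.96355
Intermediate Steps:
(H - 57)/(136 + 303) = (-366 - 57)/(136 + 303) = -423/439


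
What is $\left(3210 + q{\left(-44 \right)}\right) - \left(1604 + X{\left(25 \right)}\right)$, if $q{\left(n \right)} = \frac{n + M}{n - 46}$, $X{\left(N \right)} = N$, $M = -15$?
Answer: $\frac{142349}{90} \approx 1581.7$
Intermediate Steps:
$q{\left(n \right)} = \frac{-15 + n}{-46 + n}$ ($q{\left(n \right)} = \frac{n - 15}{n - 46} = \frac{-15 + n}{-46 + n}$)
$\left(3210 + q{\left(-44 \right)}\right) - \left(1604 + X{\left(25 \right)}\right) = \left(3210 + \frac{-15 - 44}{-46 - 44}\right) - 1629 = \left(3210 + \frac{1}{-90} \left(-59\right)\right) - 1629 = \left(3210 - - \frac{59}{90}\right) - 1629 = \left(3210 + \frac{59}{90}\right) - 1629 = \frac{288959}{90} - 1629 = \frac{142349}{90}$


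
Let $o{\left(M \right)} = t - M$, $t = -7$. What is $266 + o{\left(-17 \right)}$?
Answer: $276$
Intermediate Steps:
$o{\left(M \right)} = -7 - M$
$266 + o{\left(-17 \right)} = 266 - -10 = 266 + \left(-7 + 17\right) = 266 + 10 = 276$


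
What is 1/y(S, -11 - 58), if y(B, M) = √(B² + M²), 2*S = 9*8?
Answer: √673/2019 ≈ 0.012849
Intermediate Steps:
S = 36 (S = (9*8)/2 = (½)*72 = 36)
1/y(S, -11 - 58) = 1/(√(36² + (-11 - 58)²)) = 1/(√(1296 + (-69)²)) = 1/(√(1296 + 4761)) = 1/(√6057) = 1/(3*√673) = √673/2019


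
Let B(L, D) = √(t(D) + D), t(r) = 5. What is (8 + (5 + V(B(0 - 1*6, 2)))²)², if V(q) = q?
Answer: 2300 + 800*√7 ≈ 4416.6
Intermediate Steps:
B(L, D) = √(5 + D)
(8 + (5 + V(B(0 - 1*6, 2)))²)² = (8 + (5 + √(5 + 2))²)² = (8 + (5 + √7)²)²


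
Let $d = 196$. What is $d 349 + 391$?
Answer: $68795$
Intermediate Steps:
$d 349 + 391 = 196 \cdot 349 + 391 = 68404 + 391 = 68795$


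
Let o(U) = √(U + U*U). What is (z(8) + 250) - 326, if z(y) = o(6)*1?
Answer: -76 + √42 ≈ -69.519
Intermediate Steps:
o(U) = √(U + U²)
z(y) = √42 (z(y) = √(6*(1 + 6))*1 = √(6*7)*1 = √42*1 = √42)
(z(8) + 250) - 326 = (√42 + 250) - 326 = (250 + √42) - 326 = -76 + √42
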